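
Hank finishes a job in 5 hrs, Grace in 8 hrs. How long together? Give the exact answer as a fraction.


Hank's rate: 1/5 of the job per hour
Grace's rate: 1/8 of the job per hour
Combined rate: 1/5 + 1/8 = 13/40 per hour
Time = 1 / (13/40) = 40/13 hours (≈ 3.08 hours)

40/13 hours


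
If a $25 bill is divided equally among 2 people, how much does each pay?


Total bill: $25
Number of people: 2
Each pays: $25 / 2 = $12.50

$12.50


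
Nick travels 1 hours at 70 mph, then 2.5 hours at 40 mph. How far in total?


Leg 1 distance:
70 x 1 = 70 miles
Leg 2 distance:
40 x 2.5 = 100 miles
Total distance:
70 + 100 = 170 miles

170 miles


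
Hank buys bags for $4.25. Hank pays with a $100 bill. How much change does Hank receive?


Start with the amount paid:
$100
Subtract the price:
$100 - $4.25 = $95.75

$95.75


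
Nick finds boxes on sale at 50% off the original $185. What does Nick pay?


Calculate the discount amount:
50% of $185 = $92.50
Subtract from original:
$185 - $92.50 = $92.50

$92.50


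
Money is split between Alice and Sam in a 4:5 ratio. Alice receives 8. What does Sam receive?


Find the multiplier:
8 / 4 = 2
Apply to Sam's share:
5 x 2 = 10

10


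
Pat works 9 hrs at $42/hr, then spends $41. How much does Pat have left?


Calculate earnings:
9 x $42 = $378
Subtract spending:
$378 - $41 = $337

$337


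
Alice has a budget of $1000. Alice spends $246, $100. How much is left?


Add up expenses:
$246 + $100 = $346
Subtract from budget:
$1000 - $346 = $654

$654


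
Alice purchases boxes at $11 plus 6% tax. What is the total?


Calculate the tax:
6% of $11 = $0.66
Add tax to price:
$11 + $0.66 = $11.66

$11.66


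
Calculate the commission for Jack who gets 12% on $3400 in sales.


Convert rate to decimal:
12% = 0.12
Multiply by sales:
$3400 x 0.12 = $408

$408


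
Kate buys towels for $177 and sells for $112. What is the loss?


Selling price = $112
Cost price = $177
Loss = cost price - selling price:
Loss = $177 - $112 = $65

$65


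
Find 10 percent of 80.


Convert percentage to decimal:
10% = 0.1
Multiply:
80 x 0.1 = 8

8


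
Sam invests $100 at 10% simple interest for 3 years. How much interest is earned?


Use the formula I = P x R x T / 100
P x R x T = 100 x 10 x 3 = 3000
I = 3000 / 100 = $30

$30


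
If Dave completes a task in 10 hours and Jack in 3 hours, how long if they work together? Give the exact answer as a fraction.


Dave's rate: 1/10 of the job per hour
Jack's rate: 1/3 of the job per hour
Combined rate: 1/10 + 1/3 = 13/30 per hour
Time = 1 / (13/30) = 30/13 hours (≈ 2.31 hours)

30/13 hours


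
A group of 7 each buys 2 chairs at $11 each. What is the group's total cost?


Cost per person:
2 x $11 = $22
Group total:
7 x $22 = $154

$154


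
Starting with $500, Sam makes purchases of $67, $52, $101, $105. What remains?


Add up expenses:
$67 + $52 + $101 + $105 = $325
Subtract from budget:
$500 - $325 = $175

$175


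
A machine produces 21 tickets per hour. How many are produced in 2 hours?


Production rate: 21 tickets per hour
Time: 2 hours
Total: 21 x 2 = 42 tickets

42 tickets


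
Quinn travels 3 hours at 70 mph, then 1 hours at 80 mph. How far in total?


Leg 1 distance:
70 x 3 = 210 miles
Leg 2 distance:
80 x 1 = 80 miles
Total distance:
210 + 80 = 290 miles

290 miles


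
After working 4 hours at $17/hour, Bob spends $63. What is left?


Calculate earnings:
4 x $17 = $68
Subtract spending:
$68 - $63 = $5

$5


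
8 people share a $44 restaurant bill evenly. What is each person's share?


Total bill: $44
Number of people: 8
Each pays: $44 / 8 = $5.50

$5.50


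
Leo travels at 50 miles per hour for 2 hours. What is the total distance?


Use the formula: distance = speed x time
Speed = 50 mph, Time = 2 hours
50 x 2 = 100 miles

100 miles


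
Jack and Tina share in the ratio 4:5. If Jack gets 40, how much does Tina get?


Find the multiplier:
40 / 4 = 10
Apply to Tina's share:
5 x 10 = 50

50


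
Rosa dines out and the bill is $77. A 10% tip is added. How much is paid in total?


Calculate the tip:
10% of $77 = $7.70
Add tip to meal cost:
$77 + $7.70 = $84.70

$84.70


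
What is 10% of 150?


Convert percentage to decimal:
10% = 0.1
Multiply:
150 x 0.1 = 15

15


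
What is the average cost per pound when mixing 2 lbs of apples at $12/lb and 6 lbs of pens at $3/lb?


Cost of apples:
2 x $12 = $24
Cost of pens:
6 x $3 = $18
Total cost: $24 + $18 = $42
Total weight: 8 lbs
Average: $42 / 8 = $5.25/lb

$5.25/lb


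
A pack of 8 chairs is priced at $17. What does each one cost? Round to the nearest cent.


Total cost: $17
Number of items: 8
Unit price: $17 / 8 = $2.125 ≈ $2.13

$2.13


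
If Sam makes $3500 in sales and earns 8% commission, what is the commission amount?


Convert rate to decimal:
8% = 0.08
Multiply by sales:
$3500 x 0.08 = $280

$280


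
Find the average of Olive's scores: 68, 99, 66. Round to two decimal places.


Add the scores:
68 + 99 + 66 = 233
Divide by the number of tests:
233 / 3 = 77.6666... ≈ 77.67

77.67


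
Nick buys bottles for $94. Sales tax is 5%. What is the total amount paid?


Calculate the tax:
5% of $94 = $4.70
Add tax to price:
$94 + $4.70 = $98.70

$98.70


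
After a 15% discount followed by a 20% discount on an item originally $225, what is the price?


First discount:
15% of $225 = $33.75
Price after first discount:
$225 - $33.75 = $191.25
Second discount:
20% of $191.25 = $38.25
Final price:
$191.25 - $38.25 = $153

$153


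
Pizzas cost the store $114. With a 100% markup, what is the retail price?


Calculate the markup amount:
100% of $114 = $114
Add to cost:
$114 + $114 = $228

$228


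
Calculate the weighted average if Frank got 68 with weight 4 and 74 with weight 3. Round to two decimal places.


Weighted sum:
4 x 68 + 3 x 74 = 494
Total weight:
4 + 3 = 7
Weighted average:
494 / 7 = 70.5714... ≈ 70.57

70.57


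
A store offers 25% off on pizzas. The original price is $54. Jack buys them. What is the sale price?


Calculate the discount amount:
25% of $54 = $13.50
Subtract from original:
$54 - $13.50 = $40.50

$40.50


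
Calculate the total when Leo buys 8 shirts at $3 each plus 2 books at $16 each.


Cost of shirts:
8 x $3 = $24
Cost of books:
2 x $16 = $32
Add both:
$24 + $32 = $56

$56


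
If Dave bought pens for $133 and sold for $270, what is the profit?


Selling price = $270
Cost price = $133
Profit = selling price - cost price:
Profit = $270 - $133 = $137

$137


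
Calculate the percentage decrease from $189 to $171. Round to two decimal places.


Find the absolute change:
|171 - 189| = 18
Divide by original and multiply by 100:
18 / 189 x 100 = 9.5238...% ≈ 9.52%

9.52%


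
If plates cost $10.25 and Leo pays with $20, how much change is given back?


Start with the amount paid:
$20
Subtract the price:
$20 - $10.25 = $9.75

$9.75


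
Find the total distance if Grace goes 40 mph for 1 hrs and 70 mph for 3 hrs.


Leg 1 distance:
40 x 1 = 40 miles
Leg 2 distance:
70 x 3 = 210 miles
Total distance:
40 + 210 = 250 miles

250 miles


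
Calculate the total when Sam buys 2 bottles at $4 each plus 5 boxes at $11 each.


Cost of bottles:
2 x $4 = $8
Cost of boxes:
5 x $11 = $55
Add both:
$8 + $55 = $63

$63


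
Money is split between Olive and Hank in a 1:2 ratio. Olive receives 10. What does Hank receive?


Find the multiplier:
10 / 1 = 10
Apply to Hank's share:
2 x 10 = 20

20


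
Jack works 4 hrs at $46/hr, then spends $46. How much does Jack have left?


Calculate earnings:
4 x $46 = $184
Subtract spending:
$184 - $46 = $138

$138


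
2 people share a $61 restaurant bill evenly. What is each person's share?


Total bill: $61
Number of people: 2
Each pays: $61 / 2 = $30.50

$30.50


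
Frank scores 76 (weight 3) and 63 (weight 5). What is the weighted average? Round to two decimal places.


Weighted sum:
3 x 76 + 5 x 63 = 543
Total weight:
3 + 5 = 8
Weighted average:
543 / 8 = 67.875 ≈ 67.88

67.88


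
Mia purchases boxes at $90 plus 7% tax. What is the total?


Calculate the tax:
7% of $90 = $6.30
Add tax to price:
$90 + $6.30 = $96.30

$96.30


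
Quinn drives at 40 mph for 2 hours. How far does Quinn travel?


Use the formula: distance = speed x time
Speed = 40 mph, Time = 2 hours
40 x 2 = 80 miles

80 miles


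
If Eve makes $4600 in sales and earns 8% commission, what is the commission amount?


Convert rate to decimal:
8% = 0.08
Multiply by sales:
$4600 x 0.08 = $368

$368


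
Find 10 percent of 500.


Convert percentage to decimal:
10% = 0.1
Multiply:
500 x 0.1 = 50

50


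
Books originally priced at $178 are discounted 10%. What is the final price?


Calculate the discount amount:
10% of $178 = $17.80
Subtract from original:
$178 - $17.80 = $160.20

$160.20


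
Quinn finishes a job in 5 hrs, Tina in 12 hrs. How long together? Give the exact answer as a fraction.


Quinn's rate: 1/5 of the job per hour
Tina's rate: 1/12 of the job per hour
Combined rate: 1/5 + 1/12 = 17/60 per hour
Time = 1 / (17/60) = 60/17 hours (≈ 3.53 hours)

60/17 hours


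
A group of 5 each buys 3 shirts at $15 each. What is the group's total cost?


Cost per person:
3 x $15 = $45
Group total:
5 x $45 = $225

$225


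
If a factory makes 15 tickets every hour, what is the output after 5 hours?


Production rate: 15 tickets per hour
Time: 5 hours
Total: 15 x 5 = 75 tickets

75 tickets


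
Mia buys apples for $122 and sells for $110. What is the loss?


Selling price = $110
Cost price = $122
Loss = cost price - selling price:
Loss = $122 - $110 = $12

$12


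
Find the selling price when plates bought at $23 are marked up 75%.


Calculate the markup amount:
75% of $23 = $17.25
Add to cost:
$23 + $17.25 = $40.25

$40.25


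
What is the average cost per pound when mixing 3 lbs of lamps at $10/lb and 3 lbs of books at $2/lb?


Cost of lamps:
3 x $10 = $30
Cost of books:
3 x $2 = $6
Total cost: $30 + $6 = $36
Total weight: 6 lbs
Average: $36 / 6 = $6/lb

$6/lb


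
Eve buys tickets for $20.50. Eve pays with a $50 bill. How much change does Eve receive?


Start with the amount paid:
$50
Subtract the price:
$50 - $20.50 = $29.50

$29.50


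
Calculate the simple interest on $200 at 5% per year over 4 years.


Use the formula I = P x R x T / 100
P x R x T = 200 x 5 x 4 = 4000
I = 4000 / 100 = $40

$40


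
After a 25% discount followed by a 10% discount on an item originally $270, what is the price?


First discount:
25% of $270 = $67.50
Price after first discount:
$270 - $67.50 = $202.50
Second discount:
10% of $202.50 = $20.25
Final price:
$202.50 - $20.25 = $182.25

$182.25


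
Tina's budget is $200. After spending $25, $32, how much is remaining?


Add up expenses:
$25 + $32 = $57
Subtract from budget:
$200 - $57 = $143

$143


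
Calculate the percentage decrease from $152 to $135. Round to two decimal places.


Find the absolute change:
|135 - 152| = 17
Divide by original and multiply by 100:
17 / 152 x 100 = 11.1842...% ≈ 11.18%

11.18%


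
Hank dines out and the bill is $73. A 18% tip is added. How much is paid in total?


Calculate the tip:
18% of $73 = $13.14
Add tip to meal cost:
$73 + $13.14 = $86.14

$86.14


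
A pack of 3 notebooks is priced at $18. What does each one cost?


Total cost: $18
Number of items: 3
Unit price: $18 / 3 = $6

$6


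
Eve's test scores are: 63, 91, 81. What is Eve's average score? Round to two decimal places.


Add the scores:
63 + 91 + 81 = 235
Divide by the number of tests:
235 / 3 = 78.3333... ≈ 78.33

78.33


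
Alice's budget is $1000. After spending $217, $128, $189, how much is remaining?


Add up expenses:
$217 + $128 + $189 = $534
Subtract from budget:
$1000 - $534 = $466

$466


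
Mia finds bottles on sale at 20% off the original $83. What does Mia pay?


Calculate the discount amount:
20% of $83 = $16.60
Subtract from original:
$83 - $16.60 = $66.40

$66.40


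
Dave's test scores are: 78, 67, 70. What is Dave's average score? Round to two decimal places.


Add the scores:
78 + 67 + 70 = 215
Divide by the number of tests:
215 / 3 = 71.6666... ≈ 71.67

71.67


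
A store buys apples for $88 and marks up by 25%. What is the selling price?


Calculate the markup amount:
25% of $88 = $22
Add to cost:
$88 + $22 = $110

$110


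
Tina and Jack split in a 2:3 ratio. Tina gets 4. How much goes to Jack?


Find the multiplier:
4 / 2 = 2
Apply to Jack's share:
3 x 2 = 6

6


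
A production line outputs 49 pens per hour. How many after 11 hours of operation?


Production rate: 49 pens per hour
Time: 11 hours
Total: 49 x 11 = 539 pens

539 pens


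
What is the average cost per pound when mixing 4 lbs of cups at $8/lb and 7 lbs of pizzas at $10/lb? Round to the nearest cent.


Cost of cups:
4 x $8 = $32
Cost of pizzas:
7 x $10 = $70
Total cost: $32 + $70 = $102
Total weight: 11 lbs
Average: $102 / 11 = $9.2727... ≈ $9.27/lb

$9.27/lb


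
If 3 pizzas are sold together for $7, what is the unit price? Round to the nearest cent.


Total cost: $7
Number of items: 3
Unit price: $7 / 3 = $2.3333... ≈ $2.33

$2.33


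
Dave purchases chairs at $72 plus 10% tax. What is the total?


Calculate the tax:
10% of $72 = $7.20
Add tax to price:
$72 + $7.20 = $79.20

$79.20


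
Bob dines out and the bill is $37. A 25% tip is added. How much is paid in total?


Calculate the tip:
25% of $37 = $9.25
Add tip to meal cost:
$37 + $9.25 = $46.25

$46.25


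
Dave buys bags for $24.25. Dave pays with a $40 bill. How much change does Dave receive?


Start with the amount paid:
$40
Subtract the price:
$40 - $24.25 = $15.75

$15.75


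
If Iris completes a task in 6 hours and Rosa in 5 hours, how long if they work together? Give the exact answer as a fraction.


Iris's rate: 1/6 of the job per hour
Rosa's rate: 1/5 of the job per hour
Combined rate: 1/6 + 1/5 = 11/30 per hour
Time = 1 / (11/30) = 30/11 hours (≈ 2.73 hours)

30/11 hours


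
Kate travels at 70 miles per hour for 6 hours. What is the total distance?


Use the formula: distance = speed x time
Speed = 70 mph, Time = 6 hours
70 x 6 = 420 miles

420 miles


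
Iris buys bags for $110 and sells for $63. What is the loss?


Selling price = $63
Cost price = $110
Loss = cost price - selling price:
Loss = $110 - $63 = $47

$47


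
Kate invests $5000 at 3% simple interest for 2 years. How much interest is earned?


Use the formula I = P x R x T / 100
P x R x T = 5000 x 3 x 2 = 30000
I = 30000 / 100 = $300

$300


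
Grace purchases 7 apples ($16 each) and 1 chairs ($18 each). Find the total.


Cost of apples:
7 x $16 = $112
Cost of chairs:
1 x $18 = $18
Add both:
$112 + $18 = $130

$130


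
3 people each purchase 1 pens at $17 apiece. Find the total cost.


Cost per person:
1 x $17 = $17
Group total:
3 x $17 = $51

$51


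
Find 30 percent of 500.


Convert percentage to decimal:
30% = 0.3
Multiply:
500 x 0.3 = 150

150


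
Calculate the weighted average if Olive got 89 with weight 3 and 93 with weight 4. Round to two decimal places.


Weighted sum:
3 x 89 + 4 x 93 = 639
Total weight:
3 + 4 = 7
Weighted average:
639 / 7 = 91.2857... ≈ 91.29

91.29


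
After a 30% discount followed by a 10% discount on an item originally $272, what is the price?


First discount:
30% of $272 = $81.60
Price after first discount:
$272 - $81.60 = $190.40
Second discount:
10% of $190.40 = $19.04
Final price:
$190.40 - $19.04 = $171.36

$171.36


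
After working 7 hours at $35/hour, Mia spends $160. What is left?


Calculate earnings:
7 x $35 = $245
Subtract spending:
$245 - $160 = $85

$85


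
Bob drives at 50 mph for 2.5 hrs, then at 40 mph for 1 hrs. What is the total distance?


Leg 1 distance:
50 x 2.5 = 125 miles
Leg 2 distance:
40 x 1 = 40 miles
Total distance:
125 + 40 = 165 miles

165 miles


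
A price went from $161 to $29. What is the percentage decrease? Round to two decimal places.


Find the absolute change:
|29 - 161| = 132
Divide by original and multiply by 100:
132 / 161 x 100 = 81.9875...% ≈ 81.99%

81.99%


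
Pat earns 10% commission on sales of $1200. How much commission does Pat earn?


Convert rate to decimal:
10% = 0.1
Multiply by sales:
$1200 x 0.1 = $120

$120


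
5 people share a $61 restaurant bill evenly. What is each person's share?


Total bill: $61
Number of people: 5
Each pays: $61 / 5 = $12.20

$12.20


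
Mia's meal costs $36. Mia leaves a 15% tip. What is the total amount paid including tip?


Calculate the tip:
15% of $36 = $5.40
Add tip to meal cost:
$36 + $5.40 = $41.40

$41.40


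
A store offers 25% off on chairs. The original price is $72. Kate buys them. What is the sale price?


Calculate the discount amount:
25% of $72 = $18
Subtract from original:
$72 - $18 = $54

$54


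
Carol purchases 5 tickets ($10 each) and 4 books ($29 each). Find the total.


Cost of tickets:
5 x $10 = $50
Cost of books:
4 x $29 = $116
Add both:
$50 + $116 = $166

$166


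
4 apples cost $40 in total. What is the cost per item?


Total cost: $40
Number of items: 4
Unit price: $40 / 4 = $10

$10


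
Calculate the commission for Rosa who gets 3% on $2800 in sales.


Convert rate to decimal:
3% = 0.03
Multiply by sales:
$2800 x 0.03 = $84

$84


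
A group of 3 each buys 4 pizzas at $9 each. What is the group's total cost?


Cost per person:
4 x $9 = $36
Group total:
3 x $36 = $108

$108


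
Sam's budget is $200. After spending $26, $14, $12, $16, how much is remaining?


Add up expenses:
$26 + $14 + $12 + $16 = $68
Subtract from budget:
$200 - $68 = $132

$132


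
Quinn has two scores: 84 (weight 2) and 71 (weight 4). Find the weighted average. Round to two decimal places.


Weighted sum:
2 x 84 + 4 x 71 = 452
Total weight:
2 + 4 = 6
Weighted average:
452 / 6 = 75.3333... ≈ 75.33

75.33


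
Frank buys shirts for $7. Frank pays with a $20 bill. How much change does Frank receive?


Start with the amount paid:
$20
Subtract the price:
$20 - $7 = $13

$13


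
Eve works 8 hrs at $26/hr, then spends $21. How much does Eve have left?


Calculate earnings:
8 x $26 = $208
Subtract spending:
$208 - $21 = $187

$187


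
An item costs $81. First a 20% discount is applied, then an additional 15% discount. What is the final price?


First discount:
20% of $81 = $16.20
Price after first discount:
$81 - $16.20 = $64.80
Second discount:
15% of $64.80 = $9.72
Final price:
$64.80 - $9.72 = $55.08

$55.08


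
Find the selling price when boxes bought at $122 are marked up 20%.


Calculate the markup amount:
20% of $122 = $24.40
Add to cost:
$122 + $24.40 = $146.40

$146.40


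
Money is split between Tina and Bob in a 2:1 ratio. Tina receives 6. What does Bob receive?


Find the multiplier:
6 / 2 = 3
Apply to Bob's share:
1 x 3 = 3

3


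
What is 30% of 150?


Convert percentage to decimal:
30% = 0.3
Multiply:
150 x 0.3 = 45

45


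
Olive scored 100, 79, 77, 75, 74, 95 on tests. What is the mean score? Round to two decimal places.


Add the scores:
100 + 79 + 77 + 75 + 74 + 95 = 500
Divide by the number of tests:
500 / 6 = 83.3333... ≈ 83.33

83.33


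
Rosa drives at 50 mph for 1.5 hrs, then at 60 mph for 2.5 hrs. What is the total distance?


Leg 1 distance:
50 x 1.5 = 75 miles
Leg 2 distance:
60 x 2.5 = 150 miles
Total distance:
75 + 150 = 225 miles

225 miles


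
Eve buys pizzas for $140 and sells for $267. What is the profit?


Selling price = $267
Cost price = $140
Profit = selling price - cost price:
Profit = $267 - $140 = $127

$127


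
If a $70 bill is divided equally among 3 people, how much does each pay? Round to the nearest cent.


Total bill: $70
Number of people: 3
Each pays: $70 / 3 = $23.3333... ≈ $23.33

$23.33


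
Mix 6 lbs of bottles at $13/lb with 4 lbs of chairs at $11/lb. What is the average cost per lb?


Cost of bottles:
6 x $13 = $78
Cost of chairs:
4 x $11 = $44
Total cost: $78 + $44 = $122
Total weight: 10 lbs
Average: $122 / 10 = $12.20/lb

$12.20/lb


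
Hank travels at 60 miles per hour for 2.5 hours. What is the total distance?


Use the formula: distance = speed x time
Speed = 60 mph, Time = 2.5 hours
60 x 2.5 = 150 miles

150 miles


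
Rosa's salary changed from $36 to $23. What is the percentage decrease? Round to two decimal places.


Find the absolute change:
|23 - 36| = 13
Divide by original and multiply by 100:
13 / 36 x 100 = 36.1111...% ≈ 36.11%

36.11%


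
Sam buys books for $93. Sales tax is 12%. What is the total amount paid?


Calculate the tax:
12% of $93 = $11.16
Add tax to price:
$93 + $11.16 = $104.16

$104.16


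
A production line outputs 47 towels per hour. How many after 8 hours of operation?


Production rate: 47 towels per hour
Time: 8 hours
Total: 47 x 8 = 376 towels

376 towels


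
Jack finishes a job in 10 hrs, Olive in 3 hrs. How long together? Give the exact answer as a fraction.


Jack's rate: 1/10 of the job per hour
Olive's rate: 1/3 of the job per hour
Combined rate: 1/10 + 1/3 = 13/30 per hour
Time = 1 / (13/30) = 30/13 hours (≈ 2.31 hours)

30/13 hours


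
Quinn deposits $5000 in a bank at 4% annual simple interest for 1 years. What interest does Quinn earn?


Use the formula I = P x R x T / 100
P x R x T = 5000 x 4 x 1 = 20000
I = 20000 / 100 = $200

$200


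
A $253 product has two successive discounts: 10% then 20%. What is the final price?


First discount:
10% of $253 = $25.30
Price after first discount:
$253 - $25.30 = $227.70
Second discount:
20% of $227.70 = $45.54
Final price:
$227.70 - $45.54 = $182.16

$182.16


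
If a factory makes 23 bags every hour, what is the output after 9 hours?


Production rate: 23 bags per hour
Time: 9 hours
Total: 23 x 9 = 207 bags

207 bags


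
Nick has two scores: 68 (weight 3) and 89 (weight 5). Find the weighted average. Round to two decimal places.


Weighted sum:
3 x 68 + 5 x 89 = 649
Total weight:
3 + 5 = 8
Weighted average:
649 / 8 = 81.125 ≈ 81.13

81.13


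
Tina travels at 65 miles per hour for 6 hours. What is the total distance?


Use the formula: distance = speed x time
Speed = 65 mph, Time = 6 hours
65 x 6 = 390 miles

390 miles


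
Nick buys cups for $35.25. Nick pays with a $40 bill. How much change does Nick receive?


Start with the amount paid:
$40
Subtract the price:
$40 - $35.25 = $4.75

$4.75


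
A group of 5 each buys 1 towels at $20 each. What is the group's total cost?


Cost per person:
1 x $20 = $20
Group total:
5 x $20 = $100

$100


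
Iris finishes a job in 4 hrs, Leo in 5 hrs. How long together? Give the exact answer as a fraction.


Iris's rate: 1/4 of the job per hour
Leo's rate: 1/5 of the job per hour
Combined rate: 1/4 + 1/5 = 9/20 per hour
Time = 1 / (9/20) = 20/9 hours (≈ 2.22 hours)

20/9 hours


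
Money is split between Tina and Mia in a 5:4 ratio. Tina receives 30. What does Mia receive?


Find the multiplier:
30 / 5 = 6
Apply to Mia's share:
4 x 6 = 24

24


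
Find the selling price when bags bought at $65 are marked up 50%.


Calculate the markup amount:
50% of $65 = $32.50
Add to cost:
$65 + $32.50 = $97.50

$97.50


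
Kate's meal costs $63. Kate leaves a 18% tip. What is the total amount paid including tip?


Calculate the tip:
18% of $63 = $11.34
Add tip to meal cost:
$63 + $11.34 = $74.34

$74.34


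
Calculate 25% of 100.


Convert percentage to decimal:
25% = 0.25
Multiply:
100 x 0.25 = 25

25


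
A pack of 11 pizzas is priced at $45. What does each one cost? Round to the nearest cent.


Total cost: $45
Number of items: 11
Unit price: $45 / 11 = $4.0909... ≈ $4.09

$4.09


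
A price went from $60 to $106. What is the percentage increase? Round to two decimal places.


Find the absolute change:
|106 - 60| = 46
Divide by original and multiply by 100:
46 / 60 x 100 = 76.6666...% ≈ 76.67%

76.67%


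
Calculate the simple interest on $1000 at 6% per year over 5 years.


Use the formula I = P x R x T / 100
P x R x T = 1000 x 6 x 5 = 30000
I = 30000 / 100 = $300

$300


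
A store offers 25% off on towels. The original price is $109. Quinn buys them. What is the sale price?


Calculate the discount amount:
25% of $109 = $27.25
Subtract from original:
$109 - $27.25 = $81.75

$81.75


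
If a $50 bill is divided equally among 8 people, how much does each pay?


Total bill: $50
Number of people: 8
Each pays: $50 / 8 = $6.25

$6.25


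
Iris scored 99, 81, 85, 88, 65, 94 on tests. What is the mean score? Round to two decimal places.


Add the scores:
99 + 81 + 85 + 88 + 65 + 94 = 512
Divide by the number of tests:
512 / 6 = 85.3333... ≈ 85.33

85.33


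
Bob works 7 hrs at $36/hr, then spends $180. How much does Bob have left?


Calculate earnings:
7 x $36 = $252
Subtract spending:
$252 - $180 = $72

$72


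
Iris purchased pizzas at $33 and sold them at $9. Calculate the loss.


Selling price = $9
Cost price = $33
Loss = cost price - selling price:
Loss = $33 - $9 = $24

$24


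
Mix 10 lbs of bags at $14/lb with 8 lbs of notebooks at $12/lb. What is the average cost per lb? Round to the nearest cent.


Cost of bags:
10 x $14 = $140
Cost of notebooks:
8 x $12 = $96
Total cost: $140 + $96 = $236
Total weight: 18 lbs
Average: $236 / 18 = $13.1111... ≈ $13.11/lb

$13.11/lb


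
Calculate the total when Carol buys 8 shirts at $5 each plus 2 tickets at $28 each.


Cost of shirts:
8 x $5 = $40
Cost of tickets:
2 x $28 = $56
Add both:
$40 + $56 = $96

$96


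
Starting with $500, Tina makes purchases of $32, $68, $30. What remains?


Add up expenses:
$32 + $68 + $30 = $130
Subtract from budget:
$500 - $130 = $370

$370


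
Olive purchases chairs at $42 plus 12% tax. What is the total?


Calculate the tax:
12% of $42 = $5.04
Add tax to price:
$42 + $5.04 = $47.04

$47.04


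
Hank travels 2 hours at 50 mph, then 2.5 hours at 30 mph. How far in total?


Leg 1 distance:
50 x 2 = 100 miles
Leg 2 distance:
30 x 2.5 = 75 miles
Total distance:
100 + 75 = 175 miles

175 miles


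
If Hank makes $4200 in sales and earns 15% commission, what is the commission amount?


Convert rate to decimal:
15% = 0.15
Multiply by sales:
$4200 x 0.15 = $630

$630


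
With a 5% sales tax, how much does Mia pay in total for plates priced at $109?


Calculate the tax:
5% of $109 = $5.45
Add tax to price:
$109 + $5.45 = $114.45

$114.45


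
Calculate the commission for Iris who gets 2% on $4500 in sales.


Convert rate to decimal:
2% = 0.02
Multiply by sales:
$4500 x 0.02 = $90

$90


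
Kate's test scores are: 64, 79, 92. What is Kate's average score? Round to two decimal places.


Add the scores:
64 + 79 + 92 = 235
Divide by the number of tests:
235 / 3 = 78.3333... ≈ 78.33

78.33


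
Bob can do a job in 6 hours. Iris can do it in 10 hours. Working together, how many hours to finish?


Bob's rate: 1/6 of the job per hour
Iris's rate: 1/10 of the job per hour
Combined rate: 1/6 + 1/10 = 4/15 per hour
Time = 1 / (4/15) = 15/4 = 3.75 hours

3.75 hours


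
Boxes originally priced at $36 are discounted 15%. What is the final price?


Calculate the discount amount:
15% of $36 = $5.40
Subtract from original:
$36 - $5.40 = $30.60

$30.60


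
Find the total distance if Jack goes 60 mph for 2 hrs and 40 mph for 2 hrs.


Leg 1 distance:
60 x 2 = 120 miles
Leg 2 distance:
40 x 2 = 80 miles
Total distance:
120 + 80 = 200 miles

200 miles


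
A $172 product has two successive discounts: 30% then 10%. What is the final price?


First discount:
30% of $172 = $51.60
Price after first discount:
$172 - $51.60 = $120.40
Second discount:
10% of $120.40 = $12.04
Final price:
$120.40 - $12.04 = $108.36

$108.36


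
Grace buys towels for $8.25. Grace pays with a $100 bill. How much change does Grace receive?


Start with the amount paid:
$100
Subtract the price:
$100 - $8.25 = $91.75

$91.75


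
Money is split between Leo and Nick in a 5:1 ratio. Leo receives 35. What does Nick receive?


Find the multiplier:
35 / 5 = 7
Apply to Nick's share:
1 x 7 = 7

7


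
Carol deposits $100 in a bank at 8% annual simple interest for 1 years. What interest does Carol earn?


Use the formula I = P x R x T / 100
P x R x T = 100 x 8 x 1 = 800
I = 800 / 100 = $8

$8


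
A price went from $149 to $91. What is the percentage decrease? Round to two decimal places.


Find the absolute change:
|91 - 149| = 58
Divide by original and multiply by 100:
58 / 149 x 100 = 38.9261...% ≈ 38.93%

38.93%


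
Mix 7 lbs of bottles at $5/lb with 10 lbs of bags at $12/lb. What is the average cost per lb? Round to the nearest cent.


Cost of bottles:
7 x $5 = $35
Cost of bags:
10 x $12 = $120
Total cost: $35 + $120 = $155
Total weight: 17 lbs
Average: $155 / 17 = $9.1176... ≈ $9.12/lb

$9.12/lb


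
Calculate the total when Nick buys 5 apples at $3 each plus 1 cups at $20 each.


Cost of apples:
5 x $3 = $15
Cost of cups:
1 x $20 = $20
Add both:
$15 + $20 = $35

$35


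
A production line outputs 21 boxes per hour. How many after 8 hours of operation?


Production rate: 21 boxes per hour
Time: 8 hours
Total: 21 x 8 = 168 boxes

168 boxes


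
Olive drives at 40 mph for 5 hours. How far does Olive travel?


Use the formula: distance = speed x time
Speed = 40 mph, Time = 5 hours
40 x 5 = 200 miles

200 miles


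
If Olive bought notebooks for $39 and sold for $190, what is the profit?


Selling price = $190
Cost price = $39
Profit = selling price - cost price:
Profit = $190 - $39 = $151

$151


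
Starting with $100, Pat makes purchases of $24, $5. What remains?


Add up expenses:
$24 + $5 = $29
Subtract from budget:
$100 - $29 = $71

$71


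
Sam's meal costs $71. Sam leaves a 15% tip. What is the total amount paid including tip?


Calculate the tip:
15% of $71 = $10.65
Add tip to meal cost:
$71 + $10.65 = $81.65

$81.65


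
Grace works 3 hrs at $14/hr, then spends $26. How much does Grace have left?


Calculate earnings:
3 x $14 = $42
Subtract spending:
$42 - $26 = $16

$16


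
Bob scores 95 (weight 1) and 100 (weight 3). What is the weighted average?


Weighted sum:
1 x 95 + 3 x 100 = 395
Total weight:
1 + 3 = 4
Weighted average:
395 / 4 = 98.75

98.75


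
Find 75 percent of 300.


Convert percentage to decimal:
75% = 0.75
Multiply:
300 x 0.75 = 225

225


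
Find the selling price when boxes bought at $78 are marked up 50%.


Calculate the markup amount:
50% of $78 = $39
Add to cost:
$78 + $39 = $117

$117


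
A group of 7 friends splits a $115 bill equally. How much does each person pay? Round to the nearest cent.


Total bill: $115
Number of people: 7
Each pays: $115 / 7 = $16.4285... ≈ $16.43

$16.43


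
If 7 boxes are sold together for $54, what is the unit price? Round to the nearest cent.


Total cost: $54
Number of items: 7
Unit price: $54 / 7 = $7.7142... ≈ $7.71

$7.71


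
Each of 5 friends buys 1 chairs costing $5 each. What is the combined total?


Cost per person:
1 x $5 = $5
Group total:
5 x $5 = $25

$25


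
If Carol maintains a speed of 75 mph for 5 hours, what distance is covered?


Use the formula: distance = speed x time
Speed = 75 mph, Time = 5 hours
75 x 5 = 375 miles

375 miles


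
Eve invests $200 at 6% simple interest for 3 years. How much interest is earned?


Use the formula I = P x R x T / 100
P x R x T = 200 x 6 x 3 = 3600
I = 3600 / 100 = $36

$36


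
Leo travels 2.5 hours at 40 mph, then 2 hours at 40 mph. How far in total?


Leg 1 distance:
40 x 2.5 = 100 miles
Leg 2 distance:
40 x 2 = 80 miles
Total distance:
100 + 80 = 180 miles

180 miles


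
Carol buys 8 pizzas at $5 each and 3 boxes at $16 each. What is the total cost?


Cost of pizzas:
8 x $5 = $40
Cost of boxes:
3 x $16 = $48
Add both:
$40 + $48 = $88

$88


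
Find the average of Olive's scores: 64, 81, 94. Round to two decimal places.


Add the scores:
64 + 81 + 94 = 239
Divide by the number of tests:
239 / 3 = 79.6666... ≈ 79.67

79.67


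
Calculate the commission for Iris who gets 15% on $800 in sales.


Convert rate to decimal:
15% = 0.15
Multiply by sales:
$800 x 0.15 = $120

$120


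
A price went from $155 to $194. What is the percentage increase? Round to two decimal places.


Find the absolute change:
|194 - 155| = 39
Divide by original and multiply by 100:
39 / 155 x 100 = 25.1612...% ≈ 25.16%

25.16%


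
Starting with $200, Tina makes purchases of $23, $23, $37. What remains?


Add up expenses:
$23 + $23 + $37 = $83
Subtract from budget:
$200 - $83 = $117

$117


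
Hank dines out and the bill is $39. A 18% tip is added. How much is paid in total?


Calculate the tip:
18% of $39 = $7.02
Add tip to meal cost:
$39 + $7.02 = $46.02

$46.02


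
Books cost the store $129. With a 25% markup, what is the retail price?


Calculate the markup amount:
25% of $129 = $32.25
Add to cost:
$129 + $32.25 = $161.25

$161.25


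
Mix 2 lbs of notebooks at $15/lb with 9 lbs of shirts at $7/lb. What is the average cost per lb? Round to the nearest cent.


Cost of notebooks:
2 x $15 = $30
Cost of shirts:
9 x $7 = $63
Total cost: $30 + $63 = $93
Total weight: 11 lbs
Average: $93 / 11 = $8.4545... ≈ $8.45/lb

$8.45/lb


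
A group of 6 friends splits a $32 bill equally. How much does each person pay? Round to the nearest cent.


Total bill: $32
Number of people: 6
Each pays: $32 / 6 = $5.3333... ≈ $5.33

$5.33


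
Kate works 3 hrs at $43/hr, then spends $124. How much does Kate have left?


Calculate earnings:
3 x $43 = $129
Subtract spending:
$129 - $124 = $5

$5


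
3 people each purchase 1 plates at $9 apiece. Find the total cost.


Cost per person:
1 x $9 = $9
Group total:
3 x $9 = $27

$27


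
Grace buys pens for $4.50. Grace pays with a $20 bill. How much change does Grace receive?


Start with the amount paid:
$20
Subtract the price:
$20 - $4.50 = $15.50

$15.50


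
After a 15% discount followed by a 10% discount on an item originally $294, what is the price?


First discount:
15% of $294 = $44.10
Price after first discount:
$294 - $44.10 = $249.90
Second discount:
10% of $249.90 = $24.99
Final price:
$249.90 - $24.99 = $224.91

$224.91


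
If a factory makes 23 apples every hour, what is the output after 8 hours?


Production rate: 23 apples per hour
Time: 8 hours
Total: 23 x 8 = 184 apples

184 apples


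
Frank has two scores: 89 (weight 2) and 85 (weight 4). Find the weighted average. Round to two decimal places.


Weighted sum:
2 x 89 + 4 x 85 = 518
Total weight:
2 + 4 = 6
Weighted average:
518 / 6 = 86.3333... ≈ 86.33

86.33


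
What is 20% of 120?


Convert percentage to decimal:
20% = 0.2
Multiply:
120 x 0.2 = 24

24


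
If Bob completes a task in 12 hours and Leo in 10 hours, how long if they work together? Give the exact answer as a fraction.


Bob's rate: 1/12 of the job per hour
Leo's rate: 1/10 of the job per hour
Combined rate: 1/12 + 1/10 = 11/60 per hour
Time = 1 / (11/60) = 60/11 hours (≈ 5.45 hours)

60/11 hours


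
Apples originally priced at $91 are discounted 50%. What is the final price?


Calculate the discount amount:
50% of $91 = $45.50
Subtract from original:
$91 - $45.50 = $45.50

$45.50


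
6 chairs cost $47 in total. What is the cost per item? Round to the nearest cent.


Total cost: $47
Number of items: 6
Unit price: $47 / 6 = $7.8333... ≈ $7.83

$7.83


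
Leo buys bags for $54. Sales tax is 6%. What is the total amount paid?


Calculate the tax:
6% of $54 = $3.24
Add tax to price:
$54 + $3.24 = $57.24

$57.24


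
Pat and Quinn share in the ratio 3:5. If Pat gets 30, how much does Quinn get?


Find the multiplier:
30 / 3 = 10
Apply to Quinn's share:
5 x 10 = 50

50


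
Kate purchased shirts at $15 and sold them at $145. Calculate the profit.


Selling price = $145
Cost price = $15
Profit = selling price - cost price:
Profit = $145 - $15 = $130

$130


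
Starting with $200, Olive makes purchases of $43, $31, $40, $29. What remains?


Add up expenses:
$43 + $31 + $40 + $29 = $143
Subtract from budget:
$200 - $143 = $57

$57


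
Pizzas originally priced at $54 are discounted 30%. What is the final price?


Calculate the discount amount:
30% of $54 = $16.20
Subtract from original:
$54 - $16.20 = $37.80

$37.80


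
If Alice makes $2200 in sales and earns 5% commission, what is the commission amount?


Convert rate to decimal:
5% = 0.05
Multiply by sales:
$2200 x 0.05 = $110

$110


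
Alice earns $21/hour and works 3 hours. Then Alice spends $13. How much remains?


Calculate earnings:
3 x $21 = $63
Subtract spending:
$63 - $13 = $50

$50


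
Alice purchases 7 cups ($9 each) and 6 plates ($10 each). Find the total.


Cost of cups:
7 x $9 = $63
Cost of plates:
6 x $10 = $60
Add both:
$63 + $60 = $123

$123


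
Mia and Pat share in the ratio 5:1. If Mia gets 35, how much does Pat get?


Find the multiplier:
35 / 5 = 7
Apply to Pat's share:
1 x 7 = 7

7


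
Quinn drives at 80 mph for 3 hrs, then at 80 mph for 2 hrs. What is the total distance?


Leg 1 distance:
80 x 3 = 240 miles
Leg 2 distance:
80 x 2 = 160 miles
Total distance:
240 + 160 = 400 miles

400 miles


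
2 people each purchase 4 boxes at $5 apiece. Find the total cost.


Cost per person:
4 x $5 = $20
Group total:
2 x $20 = $40

$40


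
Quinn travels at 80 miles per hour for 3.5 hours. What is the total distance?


Use the formula: distance = speed x time
Speed = 80 mph, Time = 3.5 hours
80 x 3.5 = 280 miles

280 miles


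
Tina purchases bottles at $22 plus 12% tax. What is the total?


Calculate the tax:
12% of $22 = $2.64
Add tax to price:
$22 + $2.64 = $24.64

$24.64


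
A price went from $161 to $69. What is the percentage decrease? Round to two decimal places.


Find the absolute change:
|69 - 161| = 92
Divide by original and multiply by 100:
92 / 161 x 100 = 57.1428...% ≈ 57.14%

57.14%


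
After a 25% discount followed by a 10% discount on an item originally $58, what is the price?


First discount:
25% of $58 = $14.50
Price after first discount:
$58 - $14.50 = $43.50
Second discount:
10% of $43.50 = $4.35
Final price:
$43.50 - $4.35 = $39.15

$39.15


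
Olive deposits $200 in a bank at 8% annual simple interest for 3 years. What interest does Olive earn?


Use the formula I = P x R x T / 100
P x R x T = 200 x 8 x 3 = 4800
I = 4800 / 100 = $48

$48


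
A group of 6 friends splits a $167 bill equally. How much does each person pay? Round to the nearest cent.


Total bill: $167
Number of people: 6
Each pays: $167 / 6 = $27.8333... ≈ $27.83

$27.83


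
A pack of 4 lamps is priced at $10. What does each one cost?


Total cost: $10
Number of items: 4
Unit price: $10 / 4 = $2.50

$2.50


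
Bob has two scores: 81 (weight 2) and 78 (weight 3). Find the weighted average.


Weighted sum:
2 x 81 + 3 x 78 = 396
Total weight:
2 + 3 = 5
Weighted average:
396 / 5 = 79.2

79.2


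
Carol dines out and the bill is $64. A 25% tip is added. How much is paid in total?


Calculate the tip:
25% of $64 = $16
Add tip to meal cost:
$64 + $16 = $80

$80


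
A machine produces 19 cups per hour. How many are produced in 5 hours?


Production rate: 19 cups per hour
Time: 5 hours
Total: 19 x 5 = 95 cups

95 cups
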